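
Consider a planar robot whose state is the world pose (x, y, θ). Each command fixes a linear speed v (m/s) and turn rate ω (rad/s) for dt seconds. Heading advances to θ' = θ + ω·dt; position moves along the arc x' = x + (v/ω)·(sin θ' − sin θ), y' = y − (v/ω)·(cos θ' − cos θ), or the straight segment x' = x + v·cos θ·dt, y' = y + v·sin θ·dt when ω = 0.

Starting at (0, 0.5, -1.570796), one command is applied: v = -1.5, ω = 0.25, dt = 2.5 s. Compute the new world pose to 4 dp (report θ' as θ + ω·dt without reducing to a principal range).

θ' = -1.5708 + 0.25·2.5 = -0.9458
R = v/ω = -1.5/0.25 = -6.0000
x' = 0 + -6.0000·(sin -0.9458 − sin -1.5708) = -1.1342
y' = 0.5 − -6.0000·(cos -0.9458 − cos -1.5708) = 4.0106

(-1.1342, 4.0106, -0.9458)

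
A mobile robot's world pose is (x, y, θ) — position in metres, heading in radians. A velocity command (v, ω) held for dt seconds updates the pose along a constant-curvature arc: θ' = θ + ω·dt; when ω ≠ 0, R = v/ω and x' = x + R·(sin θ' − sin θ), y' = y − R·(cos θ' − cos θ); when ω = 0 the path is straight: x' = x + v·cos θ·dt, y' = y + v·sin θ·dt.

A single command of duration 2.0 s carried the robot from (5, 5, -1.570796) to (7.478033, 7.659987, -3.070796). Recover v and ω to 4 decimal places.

Δθ = -3.070796 − -1.570796 = -1.500000
ω = Δθ/dt = -1.500000/2.0 = -0.7500
R = −Δy/(cos θ' − cos θ) = 2.6667
v = R·ω = 2.6667·-0.7500 = -2.0000

v = -2.0000, ω = -0.7500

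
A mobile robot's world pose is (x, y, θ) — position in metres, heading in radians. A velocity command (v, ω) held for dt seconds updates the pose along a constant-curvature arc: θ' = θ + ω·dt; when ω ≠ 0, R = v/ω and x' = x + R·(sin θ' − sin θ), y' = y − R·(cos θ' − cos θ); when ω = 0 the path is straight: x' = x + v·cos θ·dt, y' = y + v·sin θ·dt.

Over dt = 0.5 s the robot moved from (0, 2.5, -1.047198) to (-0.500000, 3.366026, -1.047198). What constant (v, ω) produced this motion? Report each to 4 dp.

v = -2.0000, ω = 0.0000

Δθ = -1.047198 − -1.047198 = 0.000000
ω = Δθ/dt = 0.000000/0.5 = 0.0000
ω = 0 → v = (Δx·cos θ + Δy·sin θ)/dt = -2.0000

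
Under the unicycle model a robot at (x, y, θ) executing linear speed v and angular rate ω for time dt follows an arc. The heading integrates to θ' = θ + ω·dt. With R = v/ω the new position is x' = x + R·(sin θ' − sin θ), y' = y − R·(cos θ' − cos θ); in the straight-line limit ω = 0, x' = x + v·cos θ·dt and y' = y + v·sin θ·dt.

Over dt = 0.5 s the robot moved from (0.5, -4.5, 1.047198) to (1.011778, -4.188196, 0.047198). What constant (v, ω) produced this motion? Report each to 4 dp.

Δθ = 0.047198 − 1.047198 = -1.000000
ω = Δθ/dt = -1.000000/0.5 = -2.0000
R = Δx/(sin θ' − sin θ) = -0.6250
v = R·ω = -0.6250·-2.0000 = 1.2500

v = 1.2500, ω = -2.0000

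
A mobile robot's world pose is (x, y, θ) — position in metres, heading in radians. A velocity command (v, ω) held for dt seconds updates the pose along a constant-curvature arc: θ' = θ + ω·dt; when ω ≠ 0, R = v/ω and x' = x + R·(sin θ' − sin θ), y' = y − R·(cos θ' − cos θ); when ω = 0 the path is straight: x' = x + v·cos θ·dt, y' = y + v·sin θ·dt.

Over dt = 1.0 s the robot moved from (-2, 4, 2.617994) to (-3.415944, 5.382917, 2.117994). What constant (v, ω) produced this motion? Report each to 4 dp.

Δθ = 2.117994 − 2.617994 = -0.500000
ω = Δθ/dt = -0.500000/1.0 = -0.5000
R = Δx/(sin θ' − sin θ) = -4.0000
v = R·ω = -4.0000·-0.5000 = 2.0000

v = 2.0000, ω = -0.5000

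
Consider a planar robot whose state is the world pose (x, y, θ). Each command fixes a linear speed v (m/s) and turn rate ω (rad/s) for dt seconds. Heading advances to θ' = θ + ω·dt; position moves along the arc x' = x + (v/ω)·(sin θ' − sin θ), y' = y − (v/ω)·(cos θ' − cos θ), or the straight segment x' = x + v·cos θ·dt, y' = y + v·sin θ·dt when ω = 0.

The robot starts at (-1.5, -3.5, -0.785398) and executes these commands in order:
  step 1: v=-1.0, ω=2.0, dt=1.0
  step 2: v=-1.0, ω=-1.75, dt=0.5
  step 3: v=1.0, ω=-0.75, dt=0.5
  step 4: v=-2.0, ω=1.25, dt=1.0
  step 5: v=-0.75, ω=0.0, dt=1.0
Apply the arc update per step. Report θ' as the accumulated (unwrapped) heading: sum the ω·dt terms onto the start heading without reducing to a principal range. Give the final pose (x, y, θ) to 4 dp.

(-3.9938, -5.6874, 1.2146)

step 1: θ'=1.2146 (R=-0.5000) → pose (-2.3222, -3.6792, 1.2146)
step 2: θ'=0.3396 (R=0.5714) → pose (-2.6674, -4.0187, 0.3396)
step 3: θ'=-0.0354 (R=-1.3333) → pose (-2.1760, -3.9434, -0.0354)
step 4: θ'=1.2146 (R=-1.6000) → pose (-3.7322, -4.9845, 1.2146)
step 5: θ'=1.2146 (straight) → pose (-3.9938, -5.6874, 1.2146)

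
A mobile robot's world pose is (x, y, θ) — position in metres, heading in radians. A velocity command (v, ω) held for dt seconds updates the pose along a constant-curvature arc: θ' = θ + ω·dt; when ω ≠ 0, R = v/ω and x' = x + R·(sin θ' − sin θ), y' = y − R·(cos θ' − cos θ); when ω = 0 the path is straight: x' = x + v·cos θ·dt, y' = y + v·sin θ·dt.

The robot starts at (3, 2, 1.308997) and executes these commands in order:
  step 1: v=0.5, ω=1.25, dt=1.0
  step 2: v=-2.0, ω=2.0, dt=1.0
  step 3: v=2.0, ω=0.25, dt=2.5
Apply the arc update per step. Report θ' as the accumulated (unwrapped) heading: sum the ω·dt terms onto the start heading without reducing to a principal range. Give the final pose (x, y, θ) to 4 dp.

(5.1515, -1.7371, 5.1840)

step 1: θ'=2.5590 (R=0.4000) → pose (2.8337, 2.4375, 2.5590)
step 2: θ'=4.5590 (R=-1.0000) → pose (4.3722, 3.1198, 4.5590)
step 3: θ'=5.1840 (R=8.0000) → pose (5.1515, -1.7371, 5.1840)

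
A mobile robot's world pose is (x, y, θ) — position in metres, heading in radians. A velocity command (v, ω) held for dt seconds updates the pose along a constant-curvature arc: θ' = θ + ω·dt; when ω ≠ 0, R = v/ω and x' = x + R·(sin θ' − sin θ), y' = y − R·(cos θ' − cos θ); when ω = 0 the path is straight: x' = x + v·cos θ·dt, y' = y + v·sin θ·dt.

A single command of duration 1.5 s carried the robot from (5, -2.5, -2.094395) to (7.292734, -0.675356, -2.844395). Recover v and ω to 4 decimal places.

v = -2.0000, ω = -0.5000

Δθ = -2.844395 − -2.094395 = -0.750000
ω = Δθ/dt = -0.750000/1.5 = -0.5000
R = Δx/(sin θ' − sin θ) = 4.0000
v = R·ω = 4.0000·-0.5000 = -2.0000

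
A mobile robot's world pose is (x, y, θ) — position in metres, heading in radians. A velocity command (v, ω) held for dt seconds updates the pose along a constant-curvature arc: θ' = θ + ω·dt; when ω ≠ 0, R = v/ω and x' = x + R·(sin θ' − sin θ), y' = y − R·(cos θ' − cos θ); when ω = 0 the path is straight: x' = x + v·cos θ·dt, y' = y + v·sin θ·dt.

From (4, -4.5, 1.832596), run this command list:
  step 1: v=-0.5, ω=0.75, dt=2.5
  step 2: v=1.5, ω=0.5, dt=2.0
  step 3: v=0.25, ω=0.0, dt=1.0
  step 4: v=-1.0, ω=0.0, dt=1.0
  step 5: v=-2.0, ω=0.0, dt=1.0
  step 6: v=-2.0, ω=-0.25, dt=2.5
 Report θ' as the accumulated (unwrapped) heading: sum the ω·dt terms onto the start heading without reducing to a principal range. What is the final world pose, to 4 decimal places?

step 1: θ'=3.7076 (R=-0.6667) → pose (5.0015, -4.8902, 3.7076)
step 2: θ'=4.7076 (R=3.0000) → pose (3.6103, -7.4079, 4.7076)
step 3: θ'=4.7076 (straight) → pose (3.6091, -7.6579, 4.7076)
step 4: θ'=4.7076 (straight) → pose (3.6139, -6.6579, 4.7076)
step 5: θ'=4.7076 (straight) → pose (3.6235, -4.6580, 4.7076)
step 6: θ'=4.0826 (R=8.0000) → pose (5.1582, 0.0155, 4.0826)

(5.1582, 0.0155, 4.0826)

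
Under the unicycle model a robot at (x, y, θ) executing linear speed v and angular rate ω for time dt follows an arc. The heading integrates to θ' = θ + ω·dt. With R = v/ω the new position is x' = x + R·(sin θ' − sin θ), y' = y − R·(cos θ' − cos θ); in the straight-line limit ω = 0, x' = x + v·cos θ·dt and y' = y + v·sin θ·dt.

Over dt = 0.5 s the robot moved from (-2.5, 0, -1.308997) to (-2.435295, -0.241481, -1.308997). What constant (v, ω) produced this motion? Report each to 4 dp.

Δθ = -1.308997 − -1.308997 = 0.000000
ω = Δθ/dt = 0.000000/0.5 = 0.0000
ω = 0 → v = (Δx·cos θ + Δy·sin θ)/dt = 0.5000

v = 0.5000, ω = 0.0000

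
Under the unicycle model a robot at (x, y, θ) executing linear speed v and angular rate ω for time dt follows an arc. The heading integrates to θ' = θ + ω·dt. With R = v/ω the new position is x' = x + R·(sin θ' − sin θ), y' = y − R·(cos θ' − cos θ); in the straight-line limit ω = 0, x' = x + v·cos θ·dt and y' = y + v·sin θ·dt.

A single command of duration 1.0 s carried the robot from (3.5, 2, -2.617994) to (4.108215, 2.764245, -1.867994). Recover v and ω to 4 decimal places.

Δθ = -1.867994 − -2.617994 = 0.750000
ω = Δθ/dt = 0.750000/1.0 = 0.7500
R = −Δy/(cos θ' − cos θ) = -1.3333
v = R·ω = -1.3333·0.7500 = -1.0000

v = -1.0000, ω = 0.7500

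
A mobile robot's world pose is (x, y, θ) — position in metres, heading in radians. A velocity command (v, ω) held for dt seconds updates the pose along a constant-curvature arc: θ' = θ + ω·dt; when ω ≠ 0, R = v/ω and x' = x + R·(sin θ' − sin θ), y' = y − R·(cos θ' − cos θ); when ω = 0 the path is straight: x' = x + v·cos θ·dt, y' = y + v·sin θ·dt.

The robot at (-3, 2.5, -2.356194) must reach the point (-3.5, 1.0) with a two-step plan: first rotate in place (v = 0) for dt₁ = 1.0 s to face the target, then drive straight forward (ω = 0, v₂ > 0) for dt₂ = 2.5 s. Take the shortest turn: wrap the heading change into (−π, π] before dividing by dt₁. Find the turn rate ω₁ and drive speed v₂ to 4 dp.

heading to target = atan2(1−2.5, -3.5−-3) = -1.8925
Δθ = wrap(-1.8925 − -2.3562) = 0.4636; ω₁ = Δθ/dt₁ = 0.4636
distance = √((-3.5−-3)² + (1−2.5)²) = 1.5811; v₂ = distance/dt₂ = 0.6325

ω₁ = 0.4636, v₂ = 0.6325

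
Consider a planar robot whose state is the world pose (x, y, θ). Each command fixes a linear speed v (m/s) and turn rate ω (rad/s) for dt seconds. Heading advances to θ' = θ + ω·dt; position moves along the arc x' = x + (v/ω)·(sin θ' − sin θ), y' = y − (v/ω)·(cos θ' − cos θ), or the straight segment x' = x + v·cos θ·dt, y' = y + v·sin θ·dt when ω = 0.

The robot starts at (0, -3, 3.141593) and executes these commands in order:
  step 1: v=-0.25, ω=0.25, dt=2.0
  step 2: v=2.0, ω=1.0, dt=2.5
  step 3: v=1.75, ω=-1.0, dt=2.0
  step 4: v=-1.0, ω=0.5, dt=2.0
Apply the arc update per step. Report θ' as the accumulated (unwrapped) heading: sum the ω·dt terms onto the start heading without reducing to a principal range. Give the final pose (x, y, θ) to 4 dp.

step 1: θ'=3.6416 (R=-1.0000) → pose (0.4794, -2.8776, 3.6416)
step 2: θ'=6.1416 (R=2.0000) → pose (1.1560, -6.6127, 6.1416)
step 3: θ'=4.1416 (R=-1.7500) → pose (2.3817, -9.2907, 4.1416)
step 4: θ'=5.1416 (R=-2.0000) → pose (2.5173, -7.3778, 5.1416)

(2.5173, -7.3778, 5.1416)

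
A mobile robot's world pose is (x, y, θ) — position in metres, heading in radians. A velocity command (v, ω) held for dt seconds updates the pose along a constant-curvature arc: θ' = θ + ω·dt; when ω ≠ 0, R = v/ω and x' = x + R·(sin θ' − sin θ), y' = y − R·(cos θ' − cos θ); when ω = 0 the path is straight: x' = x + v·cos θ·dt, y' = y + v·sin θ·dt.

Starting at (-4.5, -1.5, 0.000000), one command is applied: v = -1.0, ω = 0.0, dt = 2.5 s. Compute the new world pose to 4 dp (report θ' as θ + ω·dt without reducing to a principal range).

θ' = 0.0000 + 0.0·2.5 = 0.0000
ω = 0 → straight: x' = -4.5 + -1.0·cos(0.0000)·2.5 = -7.0000
y' = -1.5 + -1.0·sin(0.0000)·2.5 = -1.5000

(-7.0000, -1.5000, 0.0000)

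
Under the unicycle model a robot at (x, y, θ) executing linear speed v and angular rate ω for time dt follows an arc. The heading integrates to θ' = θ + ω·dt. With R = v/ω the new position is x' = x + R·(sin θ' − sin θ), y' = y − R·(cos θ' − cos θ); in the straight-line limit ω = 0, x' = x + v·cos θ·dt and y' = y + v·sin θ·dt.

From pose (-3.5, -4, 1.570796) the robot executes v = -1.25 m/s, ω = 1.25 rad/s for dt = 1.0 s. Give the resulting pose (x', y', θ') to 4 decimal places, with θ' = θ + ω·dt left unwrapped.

(-2.8153, -4.9490, 2.8208)

θ' = 1.5708 + 1.25·1.0 = 2.8208
R = v/ω = -1.25/1.25 = -1.0000
x' = -3.5 + -1.0000·(sin 2.8208 − sin 1.5708) = -2.8153
y' = -4 − -1.0000·(cos 2.8208 − cos 1.5708) = -4.9490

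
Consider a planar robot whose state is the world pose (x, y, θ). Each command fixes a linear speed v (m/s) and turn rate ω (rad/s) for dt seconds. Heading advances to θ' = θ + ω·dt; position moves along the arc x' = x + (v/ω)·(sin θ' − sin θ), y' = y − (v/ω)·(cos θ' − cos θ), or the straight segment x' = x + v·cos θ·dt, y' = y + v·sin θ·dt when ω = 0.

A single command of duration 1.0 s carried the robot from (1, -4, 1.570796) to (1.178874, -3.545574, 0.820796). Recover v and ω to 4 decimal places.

v = 0.5000, ω = -0.7500

Δθ = 0.820796 − 1.570796 = -0.750000
ω = Δθ/dt = -0.750000/1.0 = -0.7500
R = −Δy/(cos θ' − cos θ) = -0.6667
v = R·ω = -0.6667·-0.7500 = 0.5000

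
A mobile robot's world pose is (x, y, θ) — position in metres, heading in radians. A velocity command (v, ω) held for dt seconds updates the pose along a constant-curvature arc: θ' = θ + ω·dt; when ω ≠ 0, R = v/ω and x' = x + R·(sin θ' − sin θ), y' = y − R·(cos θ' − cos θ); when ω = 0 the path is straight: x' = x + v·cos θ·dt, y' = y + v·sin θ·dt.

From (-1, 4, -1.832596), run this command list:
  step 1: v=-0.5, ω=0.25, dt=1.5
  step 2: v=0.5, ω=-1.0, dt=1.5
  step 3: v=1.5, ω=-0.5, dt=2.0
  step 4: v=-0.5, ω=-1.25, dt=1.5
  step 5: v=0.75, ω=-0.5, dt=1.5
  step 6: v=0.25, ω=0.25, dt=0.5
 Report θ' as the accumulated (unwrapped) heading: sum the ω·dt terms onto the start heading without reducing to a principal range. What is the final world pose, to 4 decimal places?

(-2.9842, 4.5090, -6.4576)

step 1: θ'=-1.4576 (R=-2.0000) → pose (-0.9447, 4.7436, -1.4576)
step 2: θ'=-2.9576 (R=-0.5000) → pose (-1.3500, 4.1955, -2.9576)
step 3: θ'=-3.9576 (R=-3.0000) → pose (-4.0841, 5.0895, -3.9576)
step 4: θ'=-5.8326 (R=0.4000) → pose (-4.2013, 4.4553, -5.8326)
step 5: θ'=-6.5826 (R=-1.5000) → pose (-3.1056, 4.5383, -6.5826)
step 6: θ'=-6.4576 (R=1.0000) → pose (-2.9842, 4.5090, -6.4576)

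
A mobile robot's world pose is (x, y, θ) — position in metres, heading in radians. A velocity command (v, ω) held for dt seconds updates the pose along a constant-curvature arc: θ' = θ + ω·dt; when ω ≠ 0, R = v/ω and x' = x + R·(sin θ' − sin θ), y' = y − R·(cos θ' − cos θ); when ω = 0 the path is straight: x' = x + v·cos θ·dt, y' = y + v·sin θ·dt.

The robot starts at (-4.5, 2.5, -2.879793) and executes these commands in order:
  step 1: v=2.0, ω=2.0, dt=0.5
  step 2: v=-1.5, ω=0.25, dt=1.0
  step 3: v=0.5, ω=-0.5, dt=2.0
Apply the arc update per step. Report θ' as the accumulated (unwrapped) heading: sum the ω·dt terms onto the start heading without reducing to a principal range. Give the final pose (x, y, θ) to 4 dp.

(-5.4286, 2.4961, -2.6298)

step 1: θ'=-1.8798 (R=1.0000) → pose (-5.1938, 1.8382, -1.8798)
step 2: θ'=-1.6298 (R=-6.0000) → pose (-4.9201, 3.3090, -1.6298)
step 3: θ'=-2.6298 (R=-1.0000) → pose (-5.4286, 2.4961, -2.6298)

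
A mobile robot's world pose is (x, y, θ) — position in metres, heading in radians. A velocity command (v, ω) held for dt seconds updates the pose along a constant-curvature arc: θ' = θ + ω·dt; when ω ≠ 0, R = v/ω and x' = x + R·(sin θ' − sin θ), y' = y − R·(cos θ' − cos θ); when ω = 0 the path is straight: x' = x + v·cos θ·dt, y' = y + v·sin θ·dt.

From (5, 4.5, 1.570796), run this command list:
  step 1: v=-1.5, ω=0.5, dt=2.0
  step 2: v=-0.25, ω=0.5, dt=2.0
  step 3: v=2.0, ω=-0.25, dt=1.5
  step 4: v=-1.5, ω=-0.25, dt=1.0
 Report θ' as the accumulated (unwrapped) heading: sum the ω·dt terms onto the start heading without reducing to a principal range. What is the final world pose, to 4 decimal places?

step 1: θ'=2.5708 (R=-3.0000) → pose (6.3791, 1.9756, 2.5708)
step 2: θ'=3.5708 (R=-0.5000) → pose (6.8573, 1.9417, 3.5708)
step 3: θ'=3.1958 (R=-8.0000) → pose (3.9616, 1.2278, 3.1958)
step 4: θ'=2.9458 (R=6.0000) → pose (5.4539, 1.1220, 2.9458)

(5.4539, 1.1220, 2.9458)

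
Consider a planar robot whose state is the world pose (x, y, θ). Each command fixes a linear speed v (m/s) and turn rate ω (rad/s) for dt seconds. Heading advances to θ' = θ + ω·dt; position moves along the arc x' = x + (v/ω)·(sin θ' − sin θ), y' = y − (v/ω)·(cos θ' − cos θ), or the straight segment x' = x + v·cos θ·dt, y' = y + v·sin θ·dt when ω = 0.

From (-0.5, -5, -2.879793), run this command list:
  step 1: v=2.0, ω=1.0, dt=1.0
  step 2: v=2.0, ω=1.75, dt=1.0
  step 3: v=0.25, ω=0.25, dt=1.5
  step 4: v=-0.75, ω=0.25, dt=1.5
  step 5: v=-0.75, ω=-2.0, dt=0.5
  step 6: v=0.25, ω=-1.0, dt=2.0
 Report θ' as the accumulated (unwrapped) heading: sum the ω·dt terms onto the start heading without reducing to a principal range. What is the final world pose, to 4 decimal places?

step 1: θ'=-1.8798 (R=2.0000) → pose (-1.8876, -6.3236, -1.8798)
step 2: θ'=-0.1298 (R=1.1429) → pose (-0.9468, -7.8044, -0.1298)
step 3: θ'=0.2452 (R=1.0000) → pose (-0.5746, -7.7829, 0.2452)
step 4: θ'=0.6202 (R=-3.0000) → pose (-1.5900, -8.2519, 0.6202)
step 5: θ'=-0.3798 (R=0.3750) → pose (-1.9470, -8.2950, -0.3798)
step 6: θ'=-2.3798 (R=-0.2500) → pose (-1.8671, -8.7081, -2.3798)

(-1.8671, -8.7081, -2.3798)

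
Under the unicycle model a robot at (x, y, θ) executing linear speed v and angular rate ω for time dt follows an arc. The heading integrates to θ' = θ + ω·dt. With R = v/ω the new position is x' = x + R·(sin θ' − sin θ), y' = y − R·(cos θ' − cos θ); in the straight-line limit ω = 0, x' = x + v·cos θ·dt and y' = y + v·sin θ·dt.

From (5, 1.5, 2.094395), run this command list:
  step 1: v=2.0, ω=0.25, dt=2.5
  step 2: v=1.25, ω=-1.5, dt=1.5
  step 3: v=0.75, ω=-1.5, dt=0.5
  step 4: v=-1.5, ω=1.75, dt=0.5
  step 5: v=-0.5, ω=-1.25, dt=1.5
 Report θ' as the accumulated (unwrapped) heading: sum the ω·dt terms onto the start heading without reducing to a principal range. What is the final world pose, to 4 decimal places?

(0.3544, 6.4389, -1.2806)

step 1: θ'=2.7194 (R=8.0000) → pose (1.3499, 4.7975, 2.7194)
step 2: θ'=0.4694 (R=-0.8333) → pose (1.3144, 6.3009, 0.4694)
step 3: θ'=-0.2806 (R=-0.5000) → pose (1.6791, 6.3354, -0.2806)
step 4: θ'=0.5944 (R=-0.8571) → pose (0.9617, 6.2219, 0.5944)
step 5: θ'=-1.2806 (R=0.4000) → pose (0.3544, 6.4389, -1.2806)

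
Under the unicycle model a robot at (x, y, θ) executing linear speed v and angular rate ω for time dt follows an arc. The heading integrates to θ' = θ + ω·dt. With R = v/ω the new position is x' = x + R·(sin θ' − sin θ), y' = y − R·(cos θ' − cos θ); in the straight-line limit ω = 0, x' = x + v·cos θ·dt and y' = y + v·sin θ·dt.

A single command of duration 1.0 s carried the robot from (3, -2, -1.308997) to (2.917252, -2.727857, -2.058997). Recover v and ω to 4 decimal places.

Δθ = -2.058997 − -1.308997 = -0.750000
ω = Δθ/dt = -0.750000/1.0 = -0.7500
R = −Δy/(cos θ' − cos θ) = -1.0000
v = R·ω = -1.0000·-0.7500 = 0.7500

v = 0.7500, ω = -0.7500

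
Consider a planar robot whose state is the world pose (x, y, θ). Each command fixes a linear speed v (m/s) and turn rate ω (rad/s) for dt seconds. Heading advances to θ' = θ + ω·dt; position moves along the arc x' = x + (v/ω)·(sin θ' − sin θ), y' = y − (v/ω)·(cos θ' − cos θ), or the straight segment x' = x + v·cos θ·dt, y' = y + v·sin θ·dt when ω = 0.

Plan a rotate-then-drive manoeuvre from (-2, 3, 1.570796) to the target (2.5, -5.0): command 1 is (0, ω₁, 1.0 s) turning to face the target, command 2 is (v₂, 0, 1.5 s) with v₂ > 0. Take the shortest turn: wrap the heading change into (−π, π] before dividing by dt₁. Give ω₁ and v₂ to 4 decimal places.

heading to target = atan2(-5−3, 2.5−-2) = -1.0584
Δθ = wrap(-1.0584 − 1.5708) = -2.6292; ω₁ = Δθ/dt₁ = -2.6292
distance = √((2.5−-2)² + (-5−3)²) = 9.1788; v₂ = distance/dt₂ = 6.1192

ω₁ = -2.6292, v₂ = 6.1192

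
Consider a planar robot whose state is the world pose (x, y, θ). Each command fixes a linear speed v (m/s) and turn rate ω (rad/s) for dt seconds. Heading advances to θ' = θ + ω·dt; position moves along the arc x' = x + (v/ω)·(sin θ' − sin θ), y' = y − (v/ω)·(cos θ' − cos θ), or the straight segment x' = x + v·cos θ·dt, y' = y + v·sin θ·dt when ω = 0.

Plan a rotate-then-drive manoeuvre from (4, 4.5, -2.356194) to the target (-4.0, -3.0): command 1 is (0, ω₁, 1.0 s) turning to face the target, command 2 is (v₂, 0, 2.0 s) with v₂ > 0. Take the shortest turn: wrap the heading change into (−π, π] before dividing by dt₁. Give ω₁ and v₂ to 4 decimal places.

heading to target = atan2(-3−4.5, -4−4) = -2.3884
Δθ = wrap(-2.3884 − -2.3562) = -0.0322; ω₁ = Δθ/dt₁ = -0.0322
distance = √((-4−4)² + (-3−4.5)²) = 10.9659; v₂ = distance/dt₂ = 5.4829

ω₁ = -0.0322, v₂ = 5.4829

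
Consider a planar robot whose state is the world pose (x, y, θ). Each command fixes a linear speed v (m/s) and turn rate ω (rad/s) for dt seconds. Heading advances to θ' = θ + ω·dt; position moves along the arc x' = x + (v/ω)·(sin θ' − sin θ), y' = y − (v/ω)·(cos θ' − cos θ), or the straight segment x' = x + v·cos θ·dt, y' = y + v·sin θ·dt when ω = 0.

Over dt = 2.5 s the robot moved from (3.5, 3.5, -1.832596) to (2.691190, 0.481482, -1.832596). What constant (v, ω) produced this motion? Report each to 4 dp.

Δθ = -1.832596 − -1.832596 = 0.000000
ω = Δθ/dt = 0.000000/2.5 = 0.0000
ω = 0 → v = (Δx·cos θ + Δy·sin θ)/dt = 1.2500

v = 1.2500, ω = 0.0000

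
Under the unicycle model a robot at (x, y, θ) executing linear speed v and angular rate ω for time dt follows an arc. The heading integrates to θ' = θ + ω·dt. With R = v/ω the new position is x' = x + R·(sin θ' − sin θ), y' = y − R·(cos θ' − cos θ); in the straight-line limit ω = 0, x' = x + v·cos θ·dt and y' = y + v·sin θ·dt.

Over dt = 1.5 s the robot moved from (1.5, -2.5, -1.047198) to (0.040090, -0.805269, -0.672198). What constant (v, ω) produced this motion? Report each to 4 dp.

v = -1.5000, ω = 0.2500

Δθ = -0.672198 − -1.047198 = 0.375000
ω = Δθ/dt = 0.375000/1.5 = 0.2500
R = −Δy/(cos θ' − cos θ) = -6.0000
v = R·ω = -6.0000·0.2500 = -1.5000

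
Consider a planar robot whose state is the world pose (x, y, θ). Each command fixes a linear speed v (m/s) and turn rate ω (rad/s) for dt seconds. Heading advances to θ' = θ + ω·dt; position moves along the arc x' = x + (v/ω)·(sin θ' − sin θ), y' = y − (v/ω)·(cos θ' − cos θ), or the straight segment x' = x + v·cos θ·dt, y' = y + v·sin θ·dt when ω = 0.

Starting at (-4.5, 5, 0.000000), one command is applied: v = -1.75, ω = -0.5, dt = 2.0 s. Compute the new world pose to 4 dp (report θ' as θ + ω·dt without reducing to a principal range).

(-7.4451, 6.6089, -1.0000)

θ' = 0.0000 + -0.5·2.0 = -1.0000
R = v/ω = -1.75/-0.5 = 3.5000
x' = -4.5 + 3.5000·(sin -1.0000 − sin 0.0000) = -7.4451
y' = 5 − 3.5000·(cos -1.0000 − cos 0.0000) = 6.6089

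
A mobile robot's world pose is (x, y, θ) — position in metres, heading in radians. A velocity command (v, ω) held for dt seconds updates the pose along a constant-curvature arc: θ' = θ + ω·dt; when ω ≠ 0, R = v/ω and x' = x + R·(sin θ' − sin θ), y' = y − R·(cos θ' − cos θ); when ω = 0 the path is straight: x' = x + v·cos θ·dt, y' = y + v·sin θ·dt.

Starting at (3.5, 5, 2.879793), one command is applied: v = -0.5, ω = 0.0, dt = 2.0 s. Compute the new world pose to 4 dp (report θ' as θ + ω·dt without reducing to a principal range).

θ' = 2.8798 + 0.0·2.0 = 2.8798
ω = 0 → straight: x' = 3.5 + -0.5·cos(2.8798)·2.0 = 4.4659
y' = 5 + -0.5·sin(2.8798)·2.0 = 4.7412

(4.4659, 4.7412, 2.8798)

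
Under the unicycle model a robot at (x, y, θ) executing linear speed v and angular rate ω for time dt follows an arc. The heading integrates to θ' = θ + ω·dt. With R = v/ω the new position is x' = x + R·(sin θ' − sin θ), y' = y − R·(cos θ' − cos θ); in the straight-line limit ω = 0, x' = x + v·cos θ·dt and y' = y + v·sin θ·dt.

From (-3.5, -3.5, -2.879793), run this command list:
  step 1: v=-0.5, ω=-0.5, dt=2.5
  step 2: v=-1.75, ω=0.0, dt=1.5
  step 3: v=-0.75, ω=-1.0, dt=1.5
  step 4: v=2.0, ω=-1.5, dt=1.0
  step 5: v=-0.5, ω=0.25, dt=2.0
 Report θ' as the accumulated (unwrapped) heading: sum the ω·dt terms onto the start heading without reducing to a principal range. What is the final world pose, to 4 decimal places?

(-0.1417, -6.7352, -6.6298)

step 1: θ'=-4.1298 (R=1.0000) → pose (-2.4061, -3.9157, -4.1298)
step 2: θ'=-4.1298 (straight) → pose (-0.9619, -6.1077, -4.1298)
step 3: θ'=-5.6298 (R=0.7500) → pose (-1.1323, -7.1159, -5.6298)
step 4: θ'=-7.1298 (R=-1.3333) → pose (0.6770, -7.2912, -7.1298)
step 5: θ'=-6.6298 (R=-2.0000) → pose (-0.1417, -6.7352, -6.6298)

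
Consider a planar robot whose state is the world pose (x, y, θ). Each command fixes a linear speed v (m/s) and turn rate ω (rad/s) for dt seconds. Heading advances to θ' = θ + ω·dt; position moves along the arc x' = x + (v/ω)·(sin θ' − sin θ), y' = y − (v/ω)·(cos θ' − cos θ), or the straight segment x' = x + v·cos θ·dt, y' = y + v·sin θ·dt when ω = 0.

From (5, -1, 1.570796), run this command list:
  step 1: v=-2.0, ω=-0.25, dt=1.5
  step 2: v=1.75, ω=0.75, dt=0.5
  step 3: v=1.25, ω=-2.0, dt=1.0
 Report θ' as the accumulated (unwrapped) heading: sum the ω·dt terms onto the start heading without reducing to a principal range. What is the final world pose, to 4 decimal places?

(5.4913, -2.5072, -0.4292)

step 1: θ'=1.1958 (R=8.0000) → pose (4.4441, -3.9302, 1.1958)
step 2: θ'=1.5708 (R=2.3333) → pose (4.6062, -3.0755, 1.5708)
step 3: θ'=-0.4292 (R=-0.6250) → pose (5.4913, -2.5072, -0.4292)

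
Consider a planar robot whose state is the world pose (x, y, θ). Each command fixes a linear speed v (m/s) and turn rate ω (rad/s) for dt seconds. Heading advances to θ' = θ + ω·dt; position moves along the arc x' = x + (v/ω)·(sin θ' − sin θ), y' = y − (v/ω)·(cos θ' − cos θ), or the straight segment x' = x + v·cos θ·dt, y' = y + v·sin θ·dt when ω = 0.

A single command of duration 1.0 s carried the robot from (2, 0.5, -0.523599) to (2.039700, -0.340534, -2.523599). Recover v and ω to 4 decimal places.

v = 1.0000, ω = -2.0000

Δθ = -2.523599 − -0.523599 = -2.000000
ω = Δθ/dt = -2.000000/1.0 = -2.0000
R = −Δy/(cos θ' − cos θ) = -0.5000
v = R·ω = -0.5000·-2.0000 = 1.0000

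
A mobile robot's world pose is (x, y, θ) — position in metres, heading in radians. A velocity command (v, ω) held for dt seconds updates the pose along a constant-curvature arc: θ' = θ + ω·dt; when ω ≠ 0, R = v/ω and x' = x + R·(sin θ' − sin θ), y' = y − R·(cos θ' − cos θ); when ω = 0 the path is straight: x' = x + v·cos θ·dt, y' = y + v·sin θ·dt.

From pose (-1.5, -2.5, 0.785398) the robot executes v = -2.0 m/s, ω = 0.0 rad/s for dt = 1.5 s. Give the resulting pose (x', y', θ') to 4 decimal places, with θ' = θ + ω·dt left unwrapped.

θ' = 0.7854 + 0.0·1.5 = 0.7854
ω = 0 → straight: x' = -1.5 + -2.0·cos(0.7854)·1.5 = -3.6213
y' = -2.5 + -2.0·sin(0.7854)·1.5 = -4.6213

(-3.6213, -4.6213, 0.7854)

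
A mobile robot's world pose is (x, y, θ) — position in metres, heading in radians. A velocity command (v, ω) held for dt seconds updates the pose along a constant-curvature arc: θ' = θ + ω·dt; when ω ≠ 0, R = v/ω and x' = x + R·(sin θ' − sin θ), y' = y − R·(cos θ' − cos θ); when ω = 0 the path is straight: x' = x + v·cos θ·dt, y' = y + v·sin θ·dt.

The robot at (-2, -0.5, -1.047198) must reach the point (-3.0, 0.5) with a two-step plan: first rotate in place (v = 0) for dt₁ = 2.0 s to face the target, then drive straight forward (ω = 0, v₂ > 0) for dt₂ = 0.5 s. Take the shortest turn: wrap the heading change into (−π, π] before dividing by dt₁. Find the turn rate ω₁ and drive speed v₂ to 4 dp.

ω₁ = -1.4399, v₂ = 2.8284

heading to target = atan2(0.5−-0.5, -3−-2) = 2.3562
Δθ = wrap(2.3562 − -1.0472) = -2.8798; ω₁ = Δθ/dt₁ = -1.4399
distance = √((-3−-2)² + (0.5−-0.5)²) = 1.4142; v₂ = distance/dt₂ = 2.8284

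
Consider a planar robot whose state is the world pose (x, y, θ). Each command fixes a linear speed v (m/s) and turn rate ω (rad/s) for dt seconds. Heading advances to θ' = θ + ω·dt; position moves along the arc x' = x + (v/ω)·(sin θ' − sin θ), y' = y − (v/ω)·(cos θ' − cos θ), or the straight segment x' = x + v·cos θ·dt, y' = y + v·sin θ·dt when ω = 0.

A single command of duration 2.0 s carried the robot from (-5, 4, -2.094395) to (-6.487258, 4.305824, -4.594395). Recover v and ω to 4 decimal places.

v = 1.0000, ω = -1.2500

Δθ = -4.594395 − -2.094395 = -2.500000
ω = Δθ/dt = -2.500000/2.0 = -1.2500
R = Δx/(sin θ' − sin θ) = -0.8000
v = R·ω = -0.8000·-1.2500 = 1.0000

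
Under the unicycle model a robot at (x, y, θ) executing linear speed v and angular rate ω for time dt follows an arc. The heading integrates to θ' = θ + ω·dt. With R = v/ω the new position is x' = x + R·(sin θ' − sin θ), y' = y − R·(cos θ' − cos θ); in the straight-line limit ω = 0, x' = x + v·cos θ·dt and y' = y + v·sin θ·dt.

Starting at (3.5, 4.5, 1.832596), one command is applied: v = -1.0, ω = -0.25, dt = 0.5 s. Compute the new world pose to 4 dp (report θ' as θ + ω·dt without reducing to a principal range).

(3.5989, 4.0102, 1.7076)

θ' = 1.8326 + -0.25·0.5 = 1.7076
R = v/ω = -1.0/-0.25 = 4.0000
x' = 3.5 + 4.0000·(sin 1.7076 − sin 1.8326) = 3.5989
y' = 4.5 − 4.0000·(cos 1.7076 − cos 1.8326) = 4.0102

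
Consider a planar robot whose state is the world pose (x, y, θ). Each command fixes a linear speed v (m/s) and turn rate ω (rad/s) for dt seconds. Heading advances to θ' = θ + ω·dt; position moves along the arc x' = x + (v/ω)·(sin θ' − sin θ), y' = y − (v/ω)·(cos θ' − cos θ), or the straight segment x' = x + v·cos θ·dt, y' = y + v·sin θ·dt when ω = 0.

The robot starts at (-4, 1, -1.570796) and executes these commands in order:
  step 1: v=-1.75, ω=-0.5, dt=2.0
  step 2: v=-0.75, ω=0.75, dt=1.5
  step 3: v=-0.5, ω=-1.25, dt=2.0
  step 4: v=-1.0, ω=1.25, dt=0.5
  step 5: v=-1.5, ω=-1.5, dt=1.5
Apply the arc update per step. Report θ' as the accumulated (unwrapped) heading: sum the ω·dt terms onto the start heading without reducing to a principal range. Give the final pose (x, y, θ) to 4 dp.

step 1: θ'=-2.5708 (R=3.5000) → pose (-2.3911, 3.9451, -2.5708)
step 2: θ'=-1.4458 (R=-1.0000) → pose (-1.9392, 4.9113, -1.4458)
step 3: θ'=-3.9458 (R=0.4000) → pose (-1.2542, 5.2386, -3.9458)
step 4: θ'=-3.3208 (R=-0.8000) → pose (-0.8205, 5.0064, -3.3208)
step 5: θ'=-5.5708 (R=1.0000) → pose (-0.3451, 3.2656, -5.5708)

(-0.3451, 3.2656, -5.5708)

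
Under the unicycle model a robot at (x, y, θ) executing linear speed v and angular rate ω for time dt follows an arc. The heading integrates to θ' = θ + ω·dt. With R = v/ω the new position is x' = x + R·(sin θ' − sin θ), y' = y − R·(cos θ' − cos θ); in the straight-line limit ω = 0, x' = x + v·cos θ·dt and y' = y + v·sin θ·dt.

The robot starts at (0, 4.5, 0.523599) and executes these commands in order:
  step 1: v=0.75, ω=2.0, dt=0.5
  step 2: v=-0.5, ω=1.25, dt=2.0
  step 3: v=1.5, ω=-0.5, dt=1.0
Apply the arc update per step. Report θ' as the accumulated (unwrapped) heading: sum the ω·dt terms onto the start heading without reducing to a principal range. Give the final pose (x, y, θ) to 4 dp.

(-0.3023, 3.6570, 3.5236)

step 1: θ'=1.5236 (R=0.3750) → pose (0.1871, 4.8071, 1.5236)
step 2: θ'=4.0236 (R=-0.4000) → pose (0.8954, 4.5340, 4.0236)
step 3: θ'=3.5236 (R=-3.0000) → pose (-0.3023, 3.6570, 3.5236)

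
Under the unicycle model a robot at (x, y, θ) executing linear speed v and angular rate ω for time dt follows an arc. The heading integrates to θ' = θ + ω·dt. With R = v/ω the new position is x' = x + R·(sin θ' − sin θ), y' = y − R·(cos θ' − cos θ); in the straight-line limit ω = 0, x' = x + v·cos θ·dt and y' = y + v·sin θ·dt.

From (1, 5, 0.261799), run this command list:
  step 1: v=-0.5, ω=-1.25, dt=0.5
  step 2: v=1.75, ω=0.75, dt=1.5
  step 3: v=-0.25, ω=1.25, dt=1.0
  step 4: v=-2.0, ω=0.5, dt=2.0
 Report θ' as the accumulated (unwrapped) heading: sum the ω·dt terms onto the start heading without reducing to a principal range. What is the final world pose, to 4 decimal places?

(6.2506, 3.0161, 3.0118)

step 1: θ'=-0.3632 (R=0.4000) → pose (0.7544, 5.0125, -0.3632)
step 2: θ'=0.7618 (R=2.3333) → pose (3.1938, 5.5052, 0.7618)
step 3: θ'=2.0118 (R=-0.2000) → pose (3.1510, 5.2751, 2.0118)
step 4: θ'=3.0118 (R=-4.0000) → pose (6.2506, 3.0161, 3.0118)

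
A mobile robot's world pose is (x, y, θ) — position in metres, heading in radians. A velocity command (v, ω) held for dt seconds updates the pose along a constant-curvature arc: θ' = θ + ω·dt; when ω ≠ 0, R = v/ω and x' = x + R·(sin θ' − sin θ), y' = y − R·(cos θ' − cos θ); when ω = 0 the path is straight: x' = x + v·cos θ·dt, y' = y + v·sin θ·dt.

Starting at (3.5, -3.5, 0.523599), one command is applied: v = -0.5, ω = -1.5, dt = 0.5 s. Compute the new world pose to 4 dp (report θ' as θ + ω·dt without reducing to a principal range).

θ' = 0.5236 + -1.5·0.5 = -0.2264
R = v/ω = -0.5/-1.5 = 0.3333
x' = 3.5 + 0.3333·(sin -0.2264 − sin 0.5236) = 3.2585
y' = -3.5 − 0.3333·(cos -0.2264 − cos 0.5236) = -3.5362

(3.2585, -3.5362, -0.2264)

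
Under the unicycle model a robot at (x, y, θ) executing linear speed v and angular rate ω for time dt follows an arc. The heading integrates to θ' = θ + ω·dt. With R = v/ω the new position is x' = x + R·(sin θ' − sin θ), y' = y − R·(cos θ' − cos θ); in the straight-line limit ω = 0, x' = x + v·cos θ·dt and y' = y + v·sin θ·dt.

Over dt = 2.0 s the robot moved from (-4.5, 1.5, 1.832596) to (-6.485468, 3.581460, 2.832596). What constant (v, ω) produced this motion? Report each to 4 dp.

v = 1.5000, ω = 0.5000

Δθ = 2.832596 − 1.832596 = 1.000000
ω = Δθ/dt = 1.000000/2.0 = 0.5000
R = −Δy/(cos θ' − cos θ) = 3.0000
v = R·ω = 3.0000·0.5000 = 1.5000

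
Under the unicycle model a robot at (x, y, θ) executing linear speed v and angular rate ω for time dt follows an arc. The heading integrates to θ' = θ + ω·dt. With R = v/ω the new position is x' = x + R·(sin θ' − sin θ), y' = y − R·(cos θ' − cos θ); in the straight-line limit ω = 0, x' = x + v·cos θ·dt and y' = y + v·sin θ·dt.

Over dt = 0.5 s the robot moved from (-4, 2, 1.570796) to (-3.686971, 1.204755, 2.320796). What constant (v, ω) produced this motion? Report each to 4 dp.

v = -1.7500, ω = 1.5000

Δθ = 2.320796 − 1.570796 = 0.750000
ω = Δθ/dt = 0.750000/0.5 = 1.5000
R = −Δy/(cos θ' − cos θ) = -1.1667
v = R·ω = -1.1667·1.5000 = -1.7500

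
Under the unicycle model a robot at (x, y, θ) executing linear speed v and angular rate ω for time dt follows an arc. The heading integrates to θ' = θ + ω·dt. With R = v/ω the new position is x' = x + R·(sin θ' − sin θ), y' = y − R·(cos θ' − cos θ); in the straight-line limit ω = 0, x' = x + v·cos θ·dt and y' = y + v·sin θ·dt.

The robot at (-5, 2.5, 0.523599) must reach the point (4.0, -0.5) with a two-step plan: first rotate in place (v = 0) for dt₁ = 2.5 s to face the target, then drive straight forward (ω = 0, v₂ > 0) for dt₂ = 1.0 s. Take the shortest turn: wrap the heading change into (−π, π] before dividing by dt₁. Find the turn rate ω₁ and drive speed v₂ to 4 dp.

ω₁ = -0.3381, v₂ = 9.4868

heading to target = atan2(-0.5−2.5, 4−-5) = -0.3218
Δθ = wrap(-0.3218 − 0.5236) = -0.8453; ω₁ = Δθ/dt₁ = -0.3381
distance = √((4−-5)² + (-0.5−2.5)²) = 9.4868; v₂ = distance/dt₂ = 9.4868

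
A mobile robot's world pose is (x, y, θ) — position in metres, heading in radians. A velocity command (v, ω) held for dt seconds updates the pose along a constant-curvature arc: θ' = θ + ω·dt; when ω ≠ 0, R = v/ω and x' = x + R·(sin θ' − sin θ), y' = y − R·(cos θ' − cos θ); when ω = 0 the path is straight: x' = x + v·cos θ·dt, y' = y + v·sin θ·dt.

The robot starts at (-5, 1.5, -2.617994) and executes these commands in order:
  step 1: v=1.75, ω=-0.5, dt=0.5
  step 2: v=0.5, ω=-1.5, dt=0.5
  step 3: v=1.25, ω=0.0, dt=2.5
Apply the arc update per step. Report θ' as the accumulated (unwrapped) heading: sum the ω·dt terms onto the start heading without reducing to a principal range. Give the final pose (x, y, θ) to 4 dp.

(-8.8243, 2.6191, -3.6180)

step 1: θ'=-2.8680 (R=-3.5000) → pose (-5.8043, 1.1613, -2.8680)
step 2: θ'=-3.6180 (R=-0.3333) → pose (-6.0472, 1.1860, -3.6180)
step 3: θ'=-3.6180 (straight) → pose (-8.8243, 2.6191, -3.6180)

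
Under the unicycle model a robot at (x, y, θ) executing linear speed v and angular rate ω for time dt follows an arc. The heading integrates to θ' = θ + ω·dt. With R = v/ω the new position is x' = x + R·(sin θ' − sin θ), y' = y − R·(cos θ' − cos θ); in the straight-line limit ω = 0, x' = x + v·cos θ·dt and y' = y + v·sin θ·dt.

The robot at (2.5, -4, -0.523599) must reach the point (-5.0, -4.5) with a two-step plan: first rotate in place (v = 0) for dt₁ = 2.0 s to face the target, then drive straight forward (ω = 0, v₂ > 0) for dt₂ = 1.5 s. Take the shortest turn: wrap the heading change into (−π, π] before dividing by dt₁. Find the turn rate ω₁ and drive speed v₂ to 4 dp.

heading to target = atan2(-4.5−-4, -5−2.5) = -3.0750
Δθ = wrap(-3.0750 − -0.5236) = -2.5514; ω₁ = Δθ/dt₁ = -1.2757
distance = √((-5−2.5)² + (-4.5−-4)²) = 7.5166; v₂ = distance/dt₂ = 5.0111

ω₁ = -1.2757, v₂ = 5.0111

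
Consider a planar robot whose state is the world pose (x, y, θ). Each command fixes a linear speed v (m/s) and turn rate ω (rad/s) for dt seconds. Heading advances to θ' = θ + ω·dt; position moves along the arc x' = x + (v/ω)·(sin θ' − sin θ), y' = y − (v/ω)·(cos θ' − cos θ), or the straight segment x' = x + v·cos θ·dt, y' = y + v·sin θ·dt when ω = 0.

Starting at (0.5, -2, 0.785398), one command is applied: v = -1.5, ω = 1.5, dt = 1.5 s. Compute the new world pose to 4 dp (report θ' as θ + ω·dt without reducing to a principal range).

(1.1011, -3.7015, 3.0354)

θ' = 0.7854 + 1.5·1.5 = 3.0354
R = v/ω = -1.5/1.5 = -1.0000
x' = 0.5 + -1.0000·(sin 3.0354 − sin 0.7854) = 1.1011
y' = -2 − -1.0000·(cos 3.0354 − cos 0.7854) = -3.7015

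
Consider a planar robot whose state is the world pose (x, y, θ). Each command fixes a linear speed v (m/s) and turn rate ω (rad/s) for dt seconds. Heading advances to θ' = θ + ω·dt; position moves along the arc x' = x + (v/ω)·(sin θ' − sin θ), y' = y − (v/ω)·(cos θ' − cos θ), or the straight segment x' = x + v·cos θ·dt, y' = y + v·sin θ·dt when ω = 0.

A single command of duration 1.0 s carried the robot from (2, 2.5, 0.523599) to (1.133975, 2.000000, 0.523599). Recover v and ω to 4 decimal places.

Δθ = 0.523599 − 0.523599 = 0.000000
ω = Δθ/dt = 0.000000/1.0 = 0.0000
ω = 0 → v = (Δx·cos θ + Δy·sin θ)/dt = -1.0000

v = -1.0000, ω = 0.0000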